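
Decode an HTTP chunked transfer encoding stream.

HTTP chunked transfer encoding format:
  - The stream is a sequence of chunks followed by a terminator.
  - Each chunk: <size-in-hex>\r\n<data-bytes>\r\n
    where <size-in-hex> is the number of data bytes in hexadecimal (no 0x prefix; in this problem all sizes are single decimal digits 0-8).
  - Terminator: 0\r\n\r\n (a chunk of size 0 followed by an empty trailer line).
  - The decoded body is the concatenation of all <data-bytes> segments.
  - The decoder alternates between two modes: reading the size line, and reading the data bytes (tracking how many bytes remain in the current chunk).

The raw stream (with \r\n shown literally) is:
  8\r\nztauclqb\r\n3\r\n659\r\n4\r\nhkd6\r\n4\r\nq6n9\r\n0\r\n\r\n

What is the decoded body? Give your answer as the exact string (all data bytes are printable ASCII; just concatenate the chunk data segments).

Answer: ztauclqb659hkd6q6n9

Derivation:
Chunk 1: stream[0..1]='8' size=0x8=8, data at stream[3..11]='ztauclqb' -> body[0..8], body so far='ztauclqb'
Chunk 2: stream[13..14]='3' size=0x3=3, data at stream[16..19]='659' -> body[8..11], body so far='ztauclqb659'
Chunk 3: stream[21..22]='4' size=0x4=4, data at stream[24..28]='hkd6' -> body[11..15], body so far='ztauclqb659hkd6'
Chunk 4: stream[30..31]='4' size=0x4=4, data at stream[33..37]='q6n9' -> body[15..19], body so far='ztauclqb659hkd6q6n9'
Chunk 5: stream[39..40]='0' size=0 (terminator). Final body='ztauclqb659hkd6q6n9' (19 bytes)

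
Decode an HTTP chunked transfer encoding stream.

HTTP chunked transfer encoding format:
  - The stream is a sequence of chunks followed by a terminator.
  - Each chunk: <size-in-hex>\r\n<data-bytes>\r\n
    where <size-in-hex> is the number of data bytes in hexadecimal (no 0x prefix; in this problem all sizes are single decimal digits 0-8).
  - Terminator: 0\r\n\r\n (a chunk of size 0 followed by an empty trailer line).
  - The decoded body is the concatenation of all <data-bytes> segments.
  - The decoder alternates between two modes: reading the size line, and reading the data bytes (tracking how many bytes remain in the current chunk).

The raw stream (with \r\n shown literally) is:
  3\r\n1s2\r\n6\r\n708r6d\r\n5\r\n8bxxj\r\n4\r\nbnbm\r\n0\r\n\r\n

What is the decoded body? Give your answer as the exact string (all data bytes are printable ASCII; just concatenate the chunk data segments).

Answer: 1s2708r6d8bxxjbnbm

Derivation:
Chunk 1: stream[0..1]='3' size=0x3=3, data at stream[3..6]='1s2' -> body[0..3], body so far='1s2'
Chunk 2: stream[8..9]='6' size=0x6=6, data at stream[11..17]='708r6d' -> body[3..9], body so far='1s2708r6d'
Chunk 3: stream[19..20]='5' size=0x5=5, data at stream[22..27]='8bxxj' -> body[9..14], body so far='1s2708r6d8bxxj'
Chunk 4: stream[29..30]='4' size=0x4=4, data at stream[32..36]='bnbm' -> body[14..18], body so far='1s2708r6d8bxxjbnbm'
Chunk 5: stream[38..39]='0' size=0 (terminator). Final body='1s2708r6d8bxxjbnbm' (18 bytes)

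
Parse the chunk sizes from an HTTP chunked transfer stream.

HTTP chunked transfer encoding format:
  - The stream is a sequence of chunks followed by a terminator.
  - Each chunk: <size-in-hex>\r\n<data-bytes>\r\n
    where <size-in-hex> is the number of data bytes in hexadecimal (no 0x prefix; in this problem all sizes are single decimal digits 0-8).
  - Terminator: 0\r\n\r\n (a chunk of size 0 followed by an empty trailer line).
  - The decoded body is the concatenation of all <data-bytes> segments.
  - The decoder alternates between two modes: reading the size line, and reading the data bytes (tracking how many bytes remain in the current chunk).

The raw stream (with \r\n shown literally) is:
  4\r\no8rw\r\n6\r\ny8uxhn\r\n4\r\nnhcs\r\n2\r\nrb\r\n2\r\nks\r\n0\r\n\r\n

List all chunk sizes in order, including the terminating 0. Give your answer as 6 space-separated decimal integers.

Chunk 1: stream[0..1]='4' size=0x4=4, data at stream[3..7]='o8rw' -> body[0..4], body so far='o8rw'
Chunk 2: stream[9..10]='6' size=0x6=6, data at stream[12..18]='y8uxhn' -> body[4..10], body so far='o8rwy8uxhn'
Chunk 3: stream[20..21]='4' size=0x4=4, data at stream[23..27]='nhcs' -> body[10..14], body so far='o8rwy8uxhnnhcs'
Chunk 4: stream[29..30]='2' size=0x2=2, data at stream[32..34]='rb' -> body[14..16], body so far='o8rwy8uxhnnhcsrb'
Chunk 5: stream[36..37]='2' size=0x2=2, data at stream[39..41]='ks' -> body[16..18], body so far='o8rwy8uxhnnhcsrbks'
Chunk 6: stream[43..44]='0' size=0 (terminator). Final body='o8rwy8uxhnnhcsrbks' (18 bytes)

Answer: 4 6 4 2 2 0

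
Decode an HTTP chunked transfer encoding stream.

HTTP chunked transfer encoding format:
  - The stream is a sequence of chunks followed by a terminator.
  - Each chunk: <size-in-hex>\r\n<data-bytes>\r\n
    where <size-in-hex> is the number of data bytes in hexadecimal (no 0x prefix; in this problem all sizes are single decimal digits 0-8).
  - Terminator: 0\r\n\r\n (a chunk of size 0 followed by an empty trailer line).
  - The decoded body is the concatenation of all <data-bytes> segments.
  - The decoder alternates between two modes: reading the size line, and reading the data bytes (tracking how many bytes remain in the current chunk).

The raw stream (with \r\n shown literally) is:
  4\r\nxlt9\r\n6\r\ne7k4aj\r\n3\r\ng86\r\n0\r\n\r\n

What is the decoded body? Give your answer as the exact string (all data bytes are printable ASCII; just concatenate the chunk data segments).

Chunk 1: stream[0..1]='4' size=0x4=4, data at stream[3..7]='xlt9' -> body[0..4], body so far='xlt9'
Chunk 2: stream[9..10]='6' size=0x6=6, data at stream[12..18]='e7k4aj' -> body[4..10], body so far='xlt9e7k4aj'
Chunk 3: stream[20..21]='3' size=0x3=3, data at stream[23..26]='g86' -> body[10..13], body so far='xlt9e7k4ajg86'
Chunk 4: stream[28..29]='0' size=0 (terminator). Final body='xlt9e7k4ajg86' (13 bytes)

Answer: xlt9e7k4ajg86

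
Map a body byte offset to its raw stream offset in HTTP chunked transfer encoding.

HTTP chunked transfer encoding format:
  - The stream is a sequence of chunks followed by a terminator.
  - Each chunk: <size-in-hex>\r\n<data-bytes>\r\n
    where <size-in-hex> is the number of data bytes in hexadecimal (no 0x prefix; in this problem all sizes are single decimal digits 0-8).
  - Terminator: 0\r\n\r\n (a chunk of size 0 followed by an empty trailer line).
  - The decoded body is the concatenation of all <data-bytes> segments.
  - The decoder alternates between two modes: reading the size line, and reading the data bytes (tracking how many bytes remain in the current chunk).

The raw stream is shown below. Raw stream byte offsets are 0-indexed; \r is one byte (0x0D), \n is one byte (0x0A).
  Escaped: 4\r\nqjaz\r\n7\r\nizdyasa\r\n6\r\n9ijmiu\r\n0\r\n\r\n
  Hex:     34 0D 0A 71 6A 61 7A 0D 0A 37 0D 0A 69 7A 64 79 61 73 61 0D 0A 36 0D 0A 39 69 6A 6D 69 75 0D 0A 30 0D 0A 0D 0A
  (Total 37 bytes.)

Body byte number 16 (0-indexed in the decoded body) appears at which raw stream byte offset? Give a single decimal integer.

Answer: 29

Derivation:
Chunk 1: stream[0..1]='4' size=0x4=4, data at stream[3..7]='qjaz' -> body[0..4], body so far='qjaz'
Chunk 2: stream[9..10]='7' size=0x7=7, data at stream[12..19]='izdyasa' -> body[4..11], body so far='qjazizdyasa'
Chunk 3: stream[21..22]='6' size=0x6=6, data at stream[24..30]='9ijmiu' -> body[11..17], body so far='qjazizdyasa9ijmiu'
Chunk 4: stream[32..33]='0' size=0 (terminator). Final body='qjazizdyasa9ijmiu' (17 bytes)
Body byte 16 at stream offset 29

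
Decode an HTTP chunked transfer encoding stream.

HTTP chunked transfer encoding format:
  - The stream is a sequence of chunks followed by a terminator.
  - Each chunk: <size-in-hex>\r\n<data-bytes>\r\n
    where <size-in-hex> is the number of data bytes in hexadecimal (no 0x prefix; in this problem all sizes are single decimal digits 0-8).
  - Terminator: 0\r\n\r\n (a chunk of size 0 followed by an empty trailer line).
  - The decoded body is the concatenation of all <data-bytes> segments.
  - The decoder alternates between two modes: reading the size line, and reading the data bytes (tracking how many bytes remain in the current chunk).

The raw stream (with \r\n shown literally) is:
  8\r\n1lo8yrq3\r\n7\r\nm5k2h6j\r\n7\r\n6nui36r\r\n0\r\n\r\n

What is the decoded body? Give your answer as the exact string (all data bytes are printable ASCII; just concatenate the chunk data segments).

Chunk 1: stream[0..1]='8' size=0x8=8, data at stream[3..11]='1lo8yrq3' -> body[0..8], body so far='1lo8yrq3'
Chunk 2: stream[13..14]='7' size=0x7=7, data at stream[16..23]='m5k2h6j' -> body[8..15], body so far='1lo8yrq3m5k2h6j'
Chunk 3: stream[25..26]='7' size=0x7=7, data at stream[28..35]='6nui36r' -> body[15..22], body so far='1lo8yrq3m5k2h6j6nui36r'
Chunk 4: stream[37..38]='0' size=0 (terminator). Final body='1lo8yrq3m5k2h6j6nui36r' (22 bytes)

Answer: 1lo8yrq3m5k2h6j6nui36r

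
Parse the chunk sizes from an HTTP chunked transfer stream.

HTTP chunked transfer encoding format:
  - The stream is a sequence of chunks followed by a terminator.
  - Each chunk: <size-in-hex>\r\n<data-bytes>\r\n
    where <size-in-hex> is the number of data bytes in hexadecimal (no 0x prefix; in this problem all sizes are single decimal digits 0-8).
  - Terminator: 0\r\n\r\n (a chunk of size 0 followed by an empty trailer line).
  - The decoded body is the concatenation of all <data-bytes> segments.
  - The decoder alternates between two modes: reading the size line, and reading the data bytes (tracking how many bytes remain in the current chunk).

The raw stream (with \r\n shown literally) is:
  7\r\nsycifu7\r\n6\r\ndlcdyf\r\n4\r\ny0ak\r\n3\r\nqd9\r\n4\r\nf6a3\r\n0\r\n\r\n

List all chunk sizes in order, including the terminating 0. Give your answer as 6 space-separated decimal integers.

Chunk 1: stream[0..1]='7' size=0x7=7, data at stream[3..10]='sycifu7' -> body[0..7], body so far='sycifu7'
Chunk 2: stream[12..13]='6' size=0x6=6, data at stream[15..21]='dlcdyf' -> body[7..13], body so far='sycifu7dlcdyf'
Chunk 3: stream[23..24]='4' size=0x4=4, data at stream[26..30]='y0ak' -> body[13..17], body so far='sycifu7dlcdyfy0ak'
Chunk 4: stream[32..33]='3' size=0x3=3, data at stream[35..38]='qd9' -> body[17..20], body so far='sycifu7dlcdyfy0akqd9'
Chunk 5: stream[40..41]='4' size=0x4=4, data at stream[43..47]='f6a3' -> body[20..24], body so far='sycifu7dlcdyfy0akqd9f6a3'
Chunk 6: stream[49..50]='0' size=0 (terminator). Final body='sycifu7dlcdyfy0akqd9f6a3' (24 bytes)

Answer: 7 6 4 3 4 0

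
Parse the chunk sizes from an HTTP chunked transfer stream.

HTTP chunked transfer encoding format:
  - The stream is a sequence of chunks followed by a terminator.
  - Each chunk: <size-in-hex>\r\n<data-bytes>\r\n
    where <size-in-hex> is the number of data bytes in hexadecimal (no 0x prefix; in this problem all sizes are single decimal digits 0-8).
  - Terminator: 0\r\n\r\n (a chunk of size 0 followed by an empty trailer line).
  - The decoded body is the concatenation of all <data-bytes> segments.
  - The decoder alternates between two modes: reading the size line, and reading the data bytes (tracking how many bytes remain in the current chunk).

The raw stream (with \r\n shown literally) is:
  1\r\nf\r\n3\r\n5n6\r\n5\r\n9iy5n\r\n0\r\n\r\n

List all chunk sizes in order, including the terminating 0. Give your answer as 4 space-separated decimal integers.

Answer: 1 3 5 0

Derivation:
Chunk 1: stream[0..1]='1' size=0x1=1, data at stream[3..4]='f' -> body[0..1], body so far='f'
Chunk 2: stream[6..7]='3' size=0x3=3, data at stream[9..12]='5n6' -> body[1..4], body so far='f5n6'
Chunk 3: stream[14..15]='5' size=0x5=5, data at stream[17..22]='9iy5n' -> body[4..9], body so far='f5n69iy5n'
Chunk 4: stream[24..25]='0' size=0 (terminator). Final body='f5n69iy5n' (9 bytes)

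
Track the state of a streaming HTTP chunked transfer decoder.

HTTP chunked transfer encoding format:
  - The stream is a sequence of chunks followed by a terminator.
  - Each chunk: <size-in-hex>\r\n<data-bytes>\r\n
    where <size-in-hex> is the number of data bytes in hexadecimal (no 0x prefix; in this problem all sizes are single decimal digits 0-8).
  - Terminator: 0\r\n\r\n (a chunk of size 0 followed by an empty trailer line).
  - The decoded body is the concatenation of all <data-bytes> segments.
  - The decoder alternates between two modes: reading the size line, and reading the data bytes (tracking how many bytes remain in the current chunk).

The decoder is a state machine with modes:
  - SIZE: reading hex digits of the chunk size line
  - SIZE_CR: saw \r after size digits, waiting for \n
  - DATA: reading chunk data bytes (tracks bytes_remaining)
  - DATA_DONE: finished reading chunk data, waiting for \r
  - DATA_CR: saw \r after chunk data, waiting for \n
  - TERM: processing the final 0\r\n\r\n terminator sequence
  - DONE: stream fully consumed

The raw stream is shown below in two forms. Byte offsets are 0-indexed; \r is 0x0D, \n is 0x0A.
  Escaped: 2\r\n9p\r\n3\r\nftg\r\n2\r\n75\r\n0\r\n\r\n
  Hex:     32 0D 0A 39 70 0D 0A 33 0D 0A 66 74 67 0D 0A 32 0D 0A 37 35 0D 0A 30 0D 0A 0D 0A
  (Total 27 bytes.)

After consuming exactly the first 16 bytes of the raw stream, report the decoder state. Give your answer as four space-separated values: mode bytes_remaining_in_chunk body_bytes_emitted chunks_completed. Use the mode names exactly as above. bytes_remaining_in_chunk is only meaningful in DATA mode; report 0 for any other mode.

Byte 0 = '2': mode=SIZE remaining=0 emitted=0 chunks_done=0
Byte 1 = 0x0D: mode=SIZE_CR remaining=0 emitted=0 chunks_done=0
Byte 2 = 0x0A: mode=DATA remaining=2 emitted=0 chunks_done=0
Byte 3 = '9': mode=DATA remaining=1 emitted=1 chunks_done=0
Byte 4 = 'p': mode=DATA_DONE remaining=0 emitted=2 chunks_done=0
Byte 5 = 0x0D: mode=DATA_CR remaining=0 emitted=2 chunks_done=0
Byte 6 = 0x0A: mode=SIZE remaining=0 emitted=2 chunks_done=1
Byte 7 = '3': mode=SIZE remaining=0 emitted=2 chunks_done=1
Byte 8 = 0x0D: mode=SIZE_CR remaining=0 emitted=2 chunks_done=1
Byte 9 = 0x0A: mode=DATA remaining=3 emitted=2 chunks_done=1
Byte 10 = 'f': mode=DATA remaining=2 emitted=3 chunks_done=1
Byte 11 = 't': mode=DATA remaining=1 emitted=4 chunks_done=1
Byte 12 = 'g': mode=DATA_DONE remaining=0 emitted=5 chunks_done=1
Byte 13 = 0x0D: mode=DATA_CR remaining=0 emitted=5 chunks_done=1
Byte 14 = 0x0A: mode=SIZE remaining=0 emitted=5 chunks_done=2
Byte 15 = '2': mode=SIZE remaining=0 emitted=5 chunks_done=2

Answer: SIZE 0 5 2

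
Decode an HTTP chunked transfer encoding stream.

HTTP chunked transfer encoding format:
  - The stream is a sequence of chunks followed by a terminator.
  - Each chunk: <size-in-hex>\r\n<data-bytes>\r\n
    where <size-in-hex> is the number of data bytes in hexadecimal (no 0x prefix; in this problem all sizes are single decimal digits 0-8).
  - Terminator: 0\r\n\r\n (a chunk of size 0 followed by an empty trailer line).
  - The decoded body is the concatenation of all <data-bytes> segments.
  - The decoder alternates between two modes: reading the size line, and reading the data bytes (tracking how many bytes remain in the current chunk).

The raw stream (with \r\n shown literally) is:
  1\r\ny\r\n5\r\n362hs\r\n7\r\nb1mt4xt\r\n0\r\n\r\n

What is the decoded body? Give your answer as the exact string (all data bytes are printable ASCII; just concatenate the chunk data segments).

Chunk 1: stream[0..1]='1' size=0x1=1, data at stream[3..4]='y' -> body[0..1], body so far='y'
Chunk 2: stream[6..7]='5' size=0x5=5, data at stream[9..14]='362hs' -> body[1..6], body so far='y362hs'
Chunk 3: stream[16..17]='7' size=0x7=7, data at stream[19..26]='b1mt4xt' -> body[6..13], body so far='y362hsb1mt4xt'
Chunk 4: stream[28..29]='0' size=0 (terminator). Final body='y362hsb1mt4xt' (13 bytes)

Answer: y362hsb1mt4xt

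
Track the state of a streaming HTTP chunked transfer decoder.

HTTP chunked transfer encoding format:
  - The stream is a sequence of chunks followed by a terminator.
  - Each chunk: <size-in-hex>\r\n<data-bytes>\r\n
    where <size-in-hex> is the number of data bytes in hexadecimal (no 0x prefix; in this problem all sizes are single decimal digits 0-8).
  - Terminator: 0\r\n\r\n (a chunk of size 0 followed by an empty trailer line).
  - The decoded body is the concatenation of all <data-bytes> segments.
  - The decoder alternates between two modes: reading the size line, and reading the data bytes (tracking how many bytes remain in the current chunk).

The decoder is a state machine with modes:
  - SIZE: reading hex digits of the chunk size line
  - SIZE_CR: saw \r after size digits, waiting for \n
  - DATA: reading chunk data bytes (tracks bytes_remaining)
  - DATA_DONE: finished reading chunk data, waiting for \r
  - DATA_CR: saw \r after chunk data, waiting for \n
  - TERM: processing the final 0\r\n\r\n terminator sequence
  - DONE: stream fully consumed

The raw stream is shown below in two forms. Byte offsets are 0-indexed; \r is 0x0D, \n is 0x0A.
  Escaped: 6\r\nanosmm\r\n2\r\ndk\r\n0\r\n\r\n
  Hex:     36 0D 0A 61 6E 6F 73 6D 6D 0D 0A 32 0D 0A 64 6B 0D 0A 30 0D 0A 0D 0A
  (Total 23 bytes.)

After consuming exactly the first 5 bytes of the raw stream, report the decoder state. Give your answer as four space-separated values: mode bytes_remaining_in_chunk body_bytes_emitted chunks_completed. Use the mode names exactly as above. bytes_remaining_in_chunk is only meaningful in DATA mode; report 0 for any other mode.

Byte 0 = '6': mode=SIZE remaining=0 emitted=0 chunks_done=0
Byte 1 = 0x0D: mode=SIZE_CR remaining=0 emitted=0 chunks_done=0
Byte 2 = 0x0A: mode=DATA remaining=6 emitted=0 chunks_done=0
Byte 3 = 'a': mode=DATA remaining=5 emitted=1 chunks_done=0
Byte 4 = 'n': mode=DATA remaining=4 emitted=2 chunks_done=0

Answer: DATA 4 2 0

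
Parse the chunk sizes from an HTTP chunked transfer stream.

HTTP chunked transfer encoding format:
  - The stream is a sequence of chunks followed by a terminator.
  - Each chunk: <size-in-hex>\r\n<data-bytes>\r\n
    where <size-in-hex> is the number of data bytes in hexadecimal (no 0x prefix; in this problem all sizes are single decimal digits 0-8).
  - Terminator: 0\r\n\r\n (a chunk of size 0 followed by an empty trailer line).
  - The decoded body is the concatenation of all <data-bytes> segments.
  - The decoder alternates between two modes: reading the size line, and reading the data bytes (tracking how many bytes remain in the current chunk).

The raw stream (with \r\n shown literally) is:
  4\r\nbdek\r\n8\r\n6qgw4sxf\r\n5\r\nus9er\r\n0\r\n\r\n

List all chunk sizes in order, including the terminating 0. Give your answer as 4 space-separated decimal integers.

Chunk 1: stream[0..1]='4' size=0x4=4, data at stream[3..7]='bdek' -> body[0..4], body so far='bdek'
Chunk 2: stream[9..10]='8' size=0x8=8, data at stream[12..20]='6qgw4sxf' -> body[4..12], body so far='bdek6qgw4sxf'
Chunk 3: stream[22..23]='5' size=0x5=5, data at stream[25..30]='us9er' -> body[12..17], body so far='bdek6qgw4sxfus9er'
Chunk 4: stream[32..33]='0' size=0 (terminator). Final body='bdek6qgw4sxfus9er' (17 bytes)

Answer: 4 8 5 0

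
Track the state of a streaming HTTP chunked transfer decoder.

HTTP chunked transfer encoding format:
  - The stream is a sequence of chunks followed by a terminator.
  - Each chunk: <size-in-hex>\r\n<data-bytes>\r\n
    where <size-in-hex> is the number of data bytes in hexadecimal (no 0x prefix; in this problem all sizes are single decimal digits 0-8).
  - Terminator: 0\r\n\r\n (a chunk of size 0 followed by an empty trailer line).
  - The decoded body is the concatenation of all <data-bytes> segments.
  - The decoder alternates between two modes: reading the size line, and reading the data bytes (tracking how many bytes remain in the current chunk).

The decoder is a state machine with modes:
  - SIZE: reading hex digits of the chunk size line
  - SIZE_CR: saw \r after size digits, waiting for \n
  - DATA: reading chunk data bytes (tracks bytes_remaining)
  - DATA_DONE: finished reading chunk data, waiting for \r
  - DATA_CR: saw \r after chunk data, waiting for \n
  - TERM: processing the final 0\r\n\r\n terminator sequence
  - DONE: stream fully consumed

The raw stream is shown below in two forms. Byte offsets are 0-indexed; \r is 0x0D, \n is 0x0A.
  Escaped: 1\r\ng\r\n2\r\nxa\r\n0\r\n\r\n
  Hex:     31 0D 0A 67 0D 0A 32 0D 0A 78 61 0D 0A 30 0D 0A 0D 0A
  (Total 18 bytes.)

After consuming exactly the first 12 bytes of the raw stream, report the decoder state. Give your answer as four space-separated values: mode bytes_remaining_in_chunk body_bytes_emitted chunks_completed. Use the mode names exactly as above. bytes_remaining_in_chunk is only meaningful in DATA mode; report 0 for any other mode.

Answer: DATA_CR 0 3 1

Derivation:
Byte 0 = '1': mode=SIZE remaining=0 emitted=0 chunks_done=0
Byte 1 = 0x0D: mode=SIZE_CR remaining=0 emitted=0 chunks_done=0
Byte 2 = 0x0A: mode=DATA remaining=1 emitted=0 chunks_done=0
Byte 3 = 'g': mode=DATA_DONE remaining=0 emitted=1 chunks_done=0
Byte 4 = 0x0D: mode=DATA_CR remaining=0 emitted=1 chunks_done=0
Byte 5 = 0x0A: mode=SIZE remaining=0 emitted=1 chunks_done=1
Byte 6 = '2': mode=SIZE remaining=0 emitted=1 chunks_done=1
Byte 7 = 0x0D: mode=SIZE_CR remaining=0 emitted=1 chunks_done=1
Byte 8 = 0x0A: mode=DATA remaining=2 emitted=1 chunks_done=1
Byte 9 = 'x': mode=DATA remaining=1 emitted=2 chunks_done=1
Byte 10 = 'a': mode=DATA_DONE remaining=0 emitted=3 chunks_done=1
Byte 11 = 0x0D: mode=DATA_CR remaining=0 emitted=3 chunks_done=1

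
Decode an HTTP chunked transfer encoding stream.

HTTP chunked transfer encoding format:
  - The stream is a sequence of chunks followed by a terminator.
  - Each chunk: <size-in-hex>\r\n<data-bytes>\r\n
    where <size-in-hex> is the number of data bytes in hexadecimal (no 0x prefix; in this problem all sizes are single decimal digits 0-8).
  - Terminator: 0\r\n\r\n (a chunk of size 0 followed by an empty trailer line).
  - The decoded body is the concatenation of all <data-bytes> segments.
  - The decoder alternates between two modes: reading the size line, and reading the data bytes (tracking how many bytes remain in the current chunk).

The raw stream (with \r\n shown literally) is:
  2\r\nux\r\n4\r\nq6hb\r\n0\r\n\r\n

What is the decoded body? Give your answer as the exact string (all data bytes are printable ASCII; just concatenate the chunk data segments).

Answer: uxq6hb

Derivation:
Chunk 1: stream[0..1]='2' size=0x2=2, data at stream[3..5]='ux' -> body[0..2], body so far='ux'
Chunk 2: stream[7..8]='4' size=0x4=4, data at stream[10..14]='q6hb' -> body[2..6], body so far='uxq6hb'
Chunk 3: stream[16..17]='0' size=0 (terminator). Final body='uxq6hb' (6 bytes)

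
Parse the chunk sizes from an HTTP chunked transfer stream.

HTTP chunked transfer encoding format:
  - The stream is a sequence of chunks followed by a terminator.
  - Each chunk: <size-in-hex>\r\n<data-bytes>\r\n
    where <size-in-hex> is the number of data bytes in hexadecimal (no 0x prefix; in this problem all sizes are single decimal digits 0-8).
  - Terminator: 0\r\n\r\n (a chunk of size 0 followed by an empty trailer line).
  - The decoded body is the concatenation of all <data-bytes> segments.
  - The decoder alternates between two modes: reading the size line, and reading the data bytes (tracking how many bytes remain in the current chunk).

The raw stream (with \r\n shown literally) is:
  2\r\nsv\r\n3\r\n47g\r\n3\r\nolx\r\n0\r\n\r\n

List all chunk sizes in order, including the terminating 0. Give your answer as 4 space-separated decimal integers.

Chunk 1: stream[0..1]='2' size=0x2=2, data at stream[3..5]='sv' -> body[0..2], body so far='sv'
Chunk 2: stream[7..8]='3' size=0x3=3, data at stream[10..13]='47g' -> body[2..5], body so far='sv47g'
Chunk 3: stream[15..16]='3' size=0x3=3, data at stream[18..21]='olx' -> body[5..8], body so far='sv47golx'
Chunk 4: stream[23..24]='0' size=0 (terminator). Final body='sv47golx' (8 bytes)

Answer: 2 3 3 0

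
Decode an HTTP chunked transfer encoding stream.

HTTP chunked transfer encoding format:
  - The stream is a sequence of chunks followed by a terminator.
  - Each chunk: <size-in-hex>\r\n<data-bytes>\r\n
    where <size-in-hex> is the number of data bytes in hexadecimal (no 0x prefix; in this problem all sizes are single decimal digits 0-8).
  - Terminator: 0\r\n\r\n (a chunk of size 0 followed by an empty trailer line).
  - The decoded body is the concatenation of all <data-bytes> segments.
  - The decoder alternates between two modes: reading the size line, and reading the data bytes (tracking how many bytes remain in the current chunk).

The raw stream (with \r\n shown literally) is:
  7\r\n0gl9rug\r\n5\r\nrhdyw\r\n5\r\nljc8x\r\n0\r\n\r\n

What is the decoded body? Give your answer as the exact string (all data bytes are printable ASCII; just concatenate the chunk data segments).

Chunk 1: stream[0..1]='7' size=0x7=7, data at stream[3..10]='0gl9rug' -> body[0..7], body so far='0gl9rug'
Chunk 2: stream[12..13]='5' size=0x5=5, data at stream[15..20]='rhdyw' -> body[7..12], body so far='0gl9rugrhdyw'
Chunk 3: stream[22..23]='5' size=0x5=5, data at stream[25..30]='ljc8x' -> body[12..17], body so far='0gl9rugrhdywljc8x'
Chunk 4: stream[32..33]='0' size=0 (terminator). Final body='0gl9rugrhdywljc8x' (17 bytes)

Answer: 0gl9rugrhdywljc8x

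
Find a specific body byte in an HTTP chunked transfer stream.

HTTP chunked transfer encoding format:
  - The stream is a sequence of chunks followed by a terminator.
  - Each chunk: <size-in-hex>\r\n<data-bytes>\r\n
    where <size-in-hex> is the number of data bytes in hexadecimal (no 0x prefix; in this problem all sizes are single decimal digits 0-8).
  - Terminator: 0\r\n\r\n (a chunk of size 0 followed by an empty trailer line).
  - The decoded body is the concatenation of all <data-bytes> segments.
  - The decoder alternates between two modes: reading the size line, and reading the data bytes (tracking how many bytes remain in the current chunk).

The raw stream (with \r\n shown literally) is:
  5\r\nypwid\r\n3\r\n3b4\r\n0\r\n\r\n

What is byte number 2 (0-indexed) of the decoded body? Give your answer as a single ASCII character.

Chunk 1: stream[0..1]='5' size=0x5=5, data at stream[3..8]='ypwid' -> body[0..5], body so far='ypwid'
Chunk 2: stream[10..11]='3' size=0x3=3, data at stream[13..16]='3b4' -> body[5..8], body so far='ypwid3b4'
Chunk 3: stream[18..19]='0' size=0 (terminator). Final body='ypwid3b4' (8 bytes)
Body byte 2 = 'w'

Answer: w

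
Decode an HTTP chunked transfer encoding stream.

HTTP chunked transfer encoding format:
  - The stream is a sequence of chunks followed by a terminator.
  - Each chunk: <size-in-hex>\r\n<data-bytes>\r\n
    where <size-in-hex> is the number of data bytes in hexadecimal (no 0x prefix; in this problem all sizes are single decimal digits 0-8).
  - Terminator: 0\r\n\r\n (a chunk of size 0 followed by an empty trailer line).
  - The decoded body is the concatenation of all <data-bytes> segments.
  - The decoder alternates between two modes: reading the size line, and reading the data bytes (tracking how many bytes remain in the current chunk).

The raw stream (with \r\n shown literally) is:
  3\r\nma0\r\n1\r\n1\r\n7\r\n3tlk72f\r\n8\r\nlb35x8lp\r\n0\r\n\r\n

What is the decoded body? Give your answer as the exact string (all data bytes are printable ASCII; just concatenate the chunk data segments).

Answer: ma013tlk72flb35x8lp

Derivation:
Chunk 1: stream[0..1]='3' size=0x3=3, data at stream[3..6]='ma0' -> body[0..3], body so far='ma0'
Chunk 2: stream[8..9]='1' size=0x1=1, data at stream[11..12]='1' -> body[3..4], body so far='ma01'
Chunk 3: stream[14..15]='7' size=0x7=7, data at stream[17..24]='3tlk72f' -> body[4..11], body so far='ma013tlk72f'
Chunk 4: stream[26..27]='8' size=0x8=8, data at stream[29..37]='lb35x8lp' -> body[11..19], body so far='ma013tlk72flb35x8lp'
Chunk 5: stream[39..40]='0' size=0 (terminator). Final body='ma013tlk72flb35x8lp' (19 bytes)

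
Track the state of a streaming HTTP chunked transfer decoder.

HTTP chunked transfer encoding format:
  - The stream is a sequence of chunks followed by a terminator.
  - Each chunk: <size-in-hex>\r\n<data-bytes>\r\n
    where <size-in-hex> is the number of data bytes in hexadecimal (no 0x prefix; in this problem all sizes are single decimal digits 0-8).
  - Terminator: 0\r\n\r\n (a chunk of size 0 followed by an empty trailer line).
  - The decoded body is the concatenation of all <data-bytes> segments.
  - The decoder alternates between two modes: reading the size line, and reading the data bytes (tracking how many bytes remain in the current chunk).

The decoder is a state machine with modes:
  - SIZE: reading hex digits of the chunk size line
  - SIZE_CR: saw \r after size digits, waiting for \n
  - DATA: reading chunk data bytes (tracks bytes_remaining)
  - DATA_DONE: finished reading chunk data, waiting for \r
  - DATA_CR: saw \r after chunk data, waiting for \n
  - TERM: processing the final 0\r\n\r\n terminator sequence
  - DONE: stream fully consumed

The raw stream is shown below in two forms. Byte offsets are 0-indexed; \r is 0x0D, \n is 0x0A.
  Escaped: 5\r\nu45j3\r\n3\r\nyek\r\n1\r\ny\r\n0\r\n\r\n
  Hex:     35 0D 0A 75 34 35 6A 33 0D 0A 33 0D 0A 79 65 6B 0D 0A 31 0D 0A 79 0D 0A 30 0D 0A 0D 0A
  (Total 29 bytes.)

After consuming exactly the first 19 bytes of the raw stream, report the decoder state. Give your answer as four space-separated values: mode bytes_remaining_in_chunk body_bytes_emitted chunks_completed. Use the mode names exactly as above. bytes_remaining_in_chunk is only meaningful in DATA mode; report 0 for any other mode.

Answer: SIZE 0 8 2

Derivation:
Byte 0 = '5': mode=SIZE remaining=0 emitted=0 chunks_done=0
Byte 1 = 0x0D: mode=SIZE_CR remaining=0 emitted=0 chunks_done=0
Byte 2 = 0x0A: mode=DATA remaining=5 emitted=0 chunks_done=0
Byte 3 = 'u': mode=DATA remaining=4 emitted=1 chunks_done=0
Byte 4 = '4': mode=DATA remaining=3 emitted=2 chunks_done=0
Byte 5 = '5': mode=DATA remaining=2 emitted=3 chunks_done=0
Byte 6 = 'j': mode=DATA remaining=1 emitted=4 chunks_done=0
Byte 7 = '3': mode=DATA_DONE remaining=0 emitted=5 chunks_done=0
Byte 8 = 0x0D: mode=DATA_CR remaining=0 emitted=5 chunks_done=0
Byte 9 = 0x0A: mode=SIZE remaining=0 emitted=5 chunks_done=1
Byte 10 = '3': mode=SIZE remaining=0 emitted=5 chunks_done=1
Byte 11 = 0x0D: mode=SIZE_CR remaining=0 emitted=5 chunks_done=1
Byte 12 = 0x0A: mode=DATA remaining=3 emitted=5 chunks_done=1
Byte 13 = 'y': mode=DATA remaining=2 emitted=6 chunks_done=1
Byte 14 = 'e': mode=DATA remaining=1 emitted=7 chunks_done=1
Byte 15 = 'k': mode=DATA_DONE remaining=0 emitted=8 chunks_done=1
Byte 16 = 0x0D: mode=DATA_CR remaining=0 emitted=8 chunks_done=1
Byte 17 = 0x0A: mode=SIZE remaining=0 emitted=8 chunks_done=2
Byte 18 = '1': mode=SIZE remaining=0 emitted=8 chunks_done=2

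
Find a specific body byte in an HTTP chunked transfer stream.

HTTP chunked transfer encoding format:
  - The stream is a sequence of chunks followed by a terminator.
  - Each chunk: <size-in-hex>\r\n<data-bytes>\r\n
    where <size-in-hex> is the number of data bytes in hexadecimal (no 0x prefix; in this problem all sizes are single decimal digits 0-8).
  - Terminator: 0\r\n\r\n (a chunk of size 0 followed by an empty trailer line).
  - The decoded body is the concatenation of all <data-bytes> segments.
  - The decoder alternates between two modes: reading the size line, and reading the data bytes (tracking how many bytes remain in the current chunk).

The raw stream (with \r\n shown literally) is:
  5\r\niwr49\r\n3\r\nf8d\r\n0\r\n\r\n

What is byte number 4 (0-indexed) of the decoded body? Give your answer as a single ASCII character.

Chunk 1: stream[0..1]='5' size=0x5=5, data at stream[3..8]='iwr49' -> body[0..5], body so far='iwr49'
Chunk 2: stream[10..11]='3' size=0x3=3, data at stream[13..16]='f8d' -> body[5..8], body so far='iwr49f8d'
Chunk 3: stream[18..19]='0' size=0 (terminator). Final body='iwr49f8d' (8 bytes)
Body byte 4 = '9'

Answer: 9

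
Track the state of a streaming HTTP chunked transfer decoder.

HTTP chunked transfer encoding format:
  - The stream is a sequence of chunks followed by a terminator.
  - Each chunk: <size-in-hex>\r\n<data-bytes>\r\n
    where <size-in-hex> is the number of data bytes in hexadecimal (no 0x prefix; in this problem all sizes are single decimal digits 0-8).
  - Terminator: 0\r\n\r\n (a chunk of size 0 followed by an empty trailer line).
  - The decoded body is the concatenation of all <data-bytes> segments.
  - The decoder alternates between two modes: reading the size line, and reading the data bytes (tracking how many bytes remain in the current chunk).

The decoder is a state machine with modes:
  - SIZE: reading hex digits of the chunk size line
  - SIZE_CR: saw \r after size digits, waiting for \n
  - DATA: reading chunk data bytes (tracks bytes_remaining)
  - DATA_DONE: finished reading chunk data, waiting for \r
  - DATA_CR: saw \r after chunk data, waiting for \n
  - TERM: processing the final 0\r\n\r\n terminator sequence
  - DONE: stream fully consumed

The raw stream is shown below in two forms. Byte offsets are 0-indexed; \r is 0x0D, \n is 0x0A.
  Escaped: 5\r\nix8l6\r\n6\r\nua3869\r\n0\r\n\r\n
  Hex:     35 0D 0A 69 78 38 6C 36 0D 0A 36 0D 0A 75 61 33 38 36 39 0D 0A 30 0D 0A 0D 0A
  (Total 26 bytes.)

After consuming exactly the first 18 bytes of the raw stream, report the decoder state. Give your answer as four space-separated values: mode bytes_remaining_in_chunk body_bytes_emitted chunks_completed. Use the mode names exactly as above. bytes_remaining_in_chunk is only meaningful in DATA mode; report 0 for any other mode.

Answer: DATA 1 10 1

Derivation:
Byte 0 = '5': mode=SIZE remaining=0 emitted=0 chunks_done=0
Byte 1 = 0x0D: mode=SIZE_CR remaining=0 emitted=0 chunks_done=0
Byte 2 = 0x0A: mode=DATA remaining=5 emitted=0 chunks_done=0
Byte 3 = 'i': mode=DATA remaining=4 emitted=1 chunks_done=0
Byte 4 = 'x': mode=DATA remaining=3 emitted=2 chunks_done=0
Byte 5 = '8': mode=DATA remaining=2 emitted=3 chunks_done=0
Byte 6 = 'l': mode=DATA remaining=1 emitted=4 chunks_done=0
Byte 7 = '6': mode=DATA_DONE remaining=0 emitted=5 chunks_done=0
Byte 8 = 0x0D: mode=DATA_CR remaining=0 emitted=5 chunks_done=0
Byte 9 = 0x0A: mode=SIZE remaining=0 emitted=5 chunks_done=1
Byte 10 = '6': mode=SIZE remaining=0 emitted=5 chunks_done=1
Byte 11 = 0x0D: mode=SIZE_CR remaining=0 emitted=5 chunks_done=1
Byte 12 = 0x0A: mode=DATA remaining=6 emitted=5 chunks_done=1
Byte 13 = 'u': mode=DATA remaining=5 emitted=6 chunks_done=1
Byte 14 = 'a': mode=DATA remaining=4 emitted=7 chunks_done=1
Byte 15 = '3': mode=DATA remaining=3 emitted=8 chunks_done=1
Byte 16 = '8': mode=DATA remaining=2 emitted=9 chunks_done=1
Byte 17 = '6': mode=DATA remaining=1 emitted=10 chunks_done=1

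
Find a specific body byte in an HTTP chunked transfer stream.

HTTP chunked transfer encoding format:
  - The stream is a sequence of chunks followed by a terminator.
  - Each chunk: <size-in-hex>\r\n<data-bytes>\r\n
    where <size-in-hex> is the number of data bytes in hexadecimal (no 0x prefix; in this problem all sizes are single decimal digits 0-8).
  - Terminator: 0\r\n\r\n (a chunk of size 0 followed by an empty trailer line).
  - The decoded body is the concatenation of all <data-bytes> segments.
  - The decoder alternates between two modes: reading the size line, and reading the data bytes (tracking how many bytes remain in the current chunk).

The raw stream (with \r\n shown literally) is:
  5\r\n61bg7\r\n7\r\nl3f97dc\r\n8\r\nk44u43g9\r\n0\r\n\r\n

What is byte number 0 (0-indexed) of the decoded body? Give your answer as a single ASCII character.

Answer: 6

Derivation:
Chunk 1: stream[0..1]='5' size=0x5=5, data at stream[3..8]='61bg7' -> body[0..5], body so far='61bg7'
Chunk 2: stream[10..11]='7' size=0x7=7, data at stream[13..20]='l3f97dc' -> body[5..12], body so far='61bg7l3f97dc'
Chunk 3: stream[22..23]='8' size=0x8=8, data at stream[25..33]='k44u43g9' -> body[12..20], body so far='61bg7l3f97dck44u43g9'
Chunk 4: stream[35..36]='0' size=0 (terminator). Final body='61bg7l3f97dck44u43g9' (20 bytes)
Body byte 0 = '6'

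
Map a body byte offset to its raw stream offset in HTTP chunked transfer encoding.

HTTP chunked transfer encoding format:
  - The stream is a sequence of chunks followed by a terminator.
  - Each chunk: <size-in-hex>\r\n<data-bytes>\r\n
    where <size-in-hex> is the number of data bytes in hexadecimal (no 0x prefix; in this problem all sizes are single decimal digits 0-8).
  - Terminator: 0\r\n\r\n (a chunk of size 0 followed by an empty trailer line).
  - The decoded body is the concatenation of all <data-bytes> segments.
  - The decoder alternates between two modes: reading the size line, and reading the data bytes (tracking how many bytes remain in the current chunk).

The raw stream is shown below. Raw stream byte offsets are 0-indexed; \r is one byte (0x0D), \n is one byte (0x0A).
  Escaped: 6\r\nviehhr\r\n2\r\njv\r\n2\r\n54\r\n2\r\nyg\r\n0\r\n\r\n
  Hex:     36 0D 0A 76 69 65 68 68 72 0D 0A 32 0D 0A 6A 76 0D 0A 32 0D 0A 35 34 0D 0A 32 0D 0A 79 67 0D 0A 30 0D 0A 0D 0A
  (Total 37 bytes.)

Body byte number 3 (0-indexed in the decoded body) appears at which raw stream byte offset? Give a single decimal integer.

Chunk 1: stream[0..1]='6' size=0x6=6, data at stream[3..9]='viehhr' -> body[0..6], body so far='viehhr'
Chunk 2: stream[11..12]='2' size=0x2=2, data at stream[14..16]='jv' -> body[6..8], body so far='viehhrjv'
Chunk 3: stream[18..19]='2' size=0x2=2, data at stream[21..23]='54' -> body[8..10], body so far='viehhrjv54'
Chunk 4: stream[25..26]='2' size=0x2=2, data at stream[28..30]='yg' -> body[10..12], body so far='viehhrjv54yg'
Chunk 5: stream[32..33]='0' size=0 (terminator). Final body='viehhrjv54yg' (12 bytes)
Body byte 3 at stream offset 6

Answer: 6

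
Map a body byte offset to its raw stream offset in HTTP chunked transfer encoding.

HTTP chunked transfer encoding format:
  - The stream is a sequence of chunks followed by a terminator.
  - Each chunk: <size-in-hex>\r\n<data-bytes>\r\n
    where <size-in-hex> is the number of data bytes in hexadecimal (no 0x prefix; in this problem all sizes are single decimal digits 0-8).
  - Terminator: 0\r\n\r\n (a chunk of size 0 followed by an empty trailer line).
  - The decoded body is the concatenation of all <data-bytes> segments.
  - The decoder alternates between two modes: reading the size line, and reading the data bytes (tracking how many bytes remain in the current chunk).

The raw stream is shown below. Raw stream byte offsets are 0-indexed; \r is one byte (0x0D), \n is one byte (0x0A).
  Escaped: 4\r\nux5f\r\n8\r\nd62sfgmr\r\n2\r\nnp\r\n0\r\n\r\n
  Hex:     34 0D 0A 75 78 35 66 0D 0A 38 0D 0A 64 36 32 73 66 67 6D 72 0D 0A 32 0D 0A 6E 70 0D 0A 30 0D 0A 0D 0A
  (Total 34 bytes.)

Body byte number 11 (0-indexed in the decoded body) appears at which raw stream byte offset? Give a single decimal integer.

Answer: 19

Derivation:
Chunk 1: stream[0..1]='4' size=0x4=4, data at stream[3..7]='ux5f' -> body[0..4], body so far='ux5f'
Chunk 2: stream[9..10]='8' size=0x8=8, data at stream[12..20]='d62sfgmr' -> body[4..12], body so far='ux5fd62sfgmr'
Chunk 3: stream[22..23]='2' size=0x2=2, data at stream[25..27]='np' -> body[12..14], body so far='ux5fd62sfgmrnp'
Chunk 4: stream[29..30]='0' size=0 (terminator). Final body='ux5fd62sfgmrnp' (14 bytes)
Body byte 11 at stream offset 19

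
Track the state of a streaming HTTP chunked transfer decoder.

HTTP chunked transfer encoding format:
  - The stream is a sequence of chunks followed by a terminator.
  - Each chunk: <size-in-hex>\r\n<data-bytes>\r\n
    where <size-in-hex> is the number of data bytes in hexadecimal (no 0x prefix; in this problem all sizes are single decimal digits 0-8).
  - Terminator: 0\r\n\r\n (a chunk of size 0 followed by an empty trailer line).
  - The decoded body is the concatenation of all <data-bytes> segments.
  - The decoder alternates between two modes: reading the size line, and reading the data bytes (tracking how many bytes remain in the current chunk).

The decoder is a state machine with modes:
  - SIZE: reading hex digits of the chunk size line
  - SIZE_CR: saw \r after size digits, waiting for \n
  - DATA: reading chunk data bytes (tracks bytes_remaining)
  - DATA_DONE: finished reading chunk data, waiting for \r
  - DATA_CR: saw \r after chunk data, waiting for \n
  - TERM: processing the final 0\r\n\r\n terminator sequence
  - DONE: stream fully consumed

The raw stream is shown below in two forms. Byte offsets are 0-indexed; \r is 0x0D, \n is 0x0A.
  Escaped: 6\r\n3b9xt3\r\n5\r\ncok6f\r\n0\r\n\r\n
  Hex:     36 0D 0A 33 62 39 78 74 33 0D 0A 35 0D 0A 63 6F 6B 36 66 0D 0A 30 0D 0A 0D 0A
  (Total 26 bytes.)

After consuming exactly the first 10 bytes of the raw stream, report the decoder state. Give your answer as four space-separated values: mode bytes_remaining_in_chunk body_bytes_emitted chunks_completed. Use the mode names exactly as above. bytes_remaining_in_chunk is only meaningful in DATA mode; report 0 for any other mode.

Byte 0 = '6': mode=SIZE remaining=0 emitted=0 chunks_done=0
Byte 1 = 0x0D: mode=SIZE_CR remaining=0 emitted=0 chunks_done=0
Byte 2 = 0x0A: mode=DATA remaining=6 emitted=0 chunks_done=0
Byte 3 = '3': mode=DATA remaining=5 emitted=1 chunks_done=0
Byte 4 = 'b': mode=DATA remaining=4 emitted=2 chunks_done=0
Byte 5 = '9': mode=DATA remaining=3 emitted=3 chunks_done=0
Byte 6 = 'x': mode=DATA remaining=2 emitted=4 chunks_done=0
Byte 7 = 't': mode=DATA remaining=1 emitted=5 chunks_done=0
Byte 8 = '3': mode=DATA_DONE remaining=0 emitted=6 chunks_done=0
Byte 9 = 0x0D: mode=DATA_CR remaining=0 emitted=6 chunks_done=0

Answer: DATA_CR 0 6 0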